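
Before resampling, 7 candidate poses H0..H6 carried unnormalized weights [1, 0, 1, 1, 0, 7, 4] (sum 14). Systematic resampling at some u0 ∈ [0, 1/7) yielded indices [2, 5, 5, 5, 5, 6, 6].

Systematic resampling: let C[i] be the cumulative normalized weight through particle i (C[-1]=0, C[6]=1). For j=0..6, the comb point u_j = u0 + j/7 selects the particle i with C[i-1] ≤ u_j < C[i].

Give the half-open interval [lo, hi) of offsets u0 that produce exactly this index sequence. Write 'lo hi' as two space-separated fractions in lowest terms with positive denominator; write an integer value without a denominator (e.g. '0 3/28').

C = [1/14, 1/14, 1/7, 3/14, 3/14, 5/7, 1]
j=0 picked index 2: u0 ∈ [1/14, 1/7)
j=1 picked index 5: u0 ∈ [1/14, 4/7)
j=2 picked index 5: u0 ∈ [-1/14, 3/7)
j=3 picked index 5: u0 ∈ [-3/14, 2/7)
j=4 picked index 5: u0 ∈ [-5/14, 1/7)
j=5 picked index 6: u0 ∈ [0, 2/7)
j=6 picked index 6: u0 ∈ [-1/7, 1/7)
intersection: [1/14, 1/7)

1/14 1/7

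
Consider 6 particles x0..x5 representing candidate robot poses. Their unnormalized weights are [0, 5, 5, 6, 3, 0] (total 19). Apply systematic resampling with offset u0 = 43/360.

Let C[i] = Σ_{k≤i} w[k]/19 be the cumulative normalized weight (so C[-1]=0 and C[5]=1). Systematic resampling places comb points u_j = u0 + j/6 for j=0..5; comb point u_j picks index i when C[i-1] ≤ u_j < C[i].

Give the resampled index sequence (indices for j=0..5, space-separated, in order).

1 2 2 3 3 4

C = [0, 5/19, 10/19, 16/19, 1, 1]
j=0: u_0=43/360 ∈ [0, 5/19) → index 1
j=1: u_1=103/360 ∈ [5/19, 10/19) → index 2
j=2: u_2=163/360 ∈ [5/19, 10/19) → index 2
j=3: u_3=223/360 ∈ [10/19, 16/19) → index 3
j=4: u_4=283/360 ∈ [10/19, 16/19) → index 3
j=5: u_5=343/360 ∈ [16/19, 1) → index 4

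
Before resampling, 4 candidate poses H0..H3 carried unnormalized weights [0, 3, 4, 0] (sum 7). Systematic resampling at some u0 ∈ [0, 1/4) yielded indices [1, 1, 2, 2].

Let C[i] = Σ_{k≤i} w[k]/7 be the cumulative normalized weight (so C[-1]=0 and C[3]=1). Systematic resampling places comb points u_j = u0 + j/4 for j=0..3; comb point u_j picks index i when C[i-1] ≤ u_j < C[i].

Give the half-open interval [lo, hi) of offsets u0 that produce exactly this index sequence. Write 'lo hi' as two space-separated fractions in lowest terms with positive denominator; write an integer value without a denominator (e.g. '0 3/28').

0 5/28

C = [0, 3/7, 1, 1]
j=0 picked index 1: u0 ∈ [0, 3/7)
j=1 picked index 1: u0 ∈ [-1/4, 5/28)
j=2 picked index 2: u0 ∈ [-1/14, 1/2)
j=3 picked index 2: u0 ∈ [-9/28, 1/4)
intersection: [0, 5/28)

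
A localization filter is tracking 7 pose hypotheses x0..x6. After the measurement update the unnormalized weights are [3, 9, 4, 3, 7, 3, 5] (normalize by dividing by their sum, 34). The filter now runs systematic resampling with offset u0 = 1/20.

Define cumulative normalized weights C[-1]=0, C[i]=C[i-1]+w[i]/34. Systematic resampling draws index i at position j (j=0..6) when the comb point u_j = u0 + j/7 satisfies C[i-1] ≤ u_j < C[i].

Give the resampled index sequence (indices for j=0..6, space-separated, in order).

0 1 1 3 4 4 6

C = [3/34, 6/17, 8/17, 19/34, 13/17, 29/34, 1]
j=0: u_0=1/20 ∈ [0, 3/34) → index 0
j=1: u_1=27/140 ∈ [3/34, 6/17) → index 1
j=2: u_2=47/140 ∈ [3/34, 6/17) → index 1
j=3: u_3=67/140 ∈ [8/17, 19/34) → index 3
j=4: u_4=87/140 ∈ [19/34, 13/17) → index 4
j=5: u_5=107/140 ∈ [19/34, 13/17) → index 4
j=6: u_6=127/140 ∈ [29/34, 1) → index 6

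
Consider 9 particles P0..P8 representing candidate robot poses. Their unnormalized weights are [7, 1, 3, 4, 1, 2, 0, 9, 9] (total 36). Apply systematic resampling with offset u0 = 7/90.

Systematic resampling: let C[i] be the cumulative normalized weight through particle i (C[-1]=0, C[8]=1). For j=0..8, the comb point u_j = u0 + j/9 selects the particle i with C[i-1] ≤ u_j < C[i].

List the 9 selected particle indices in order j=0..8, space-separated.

C = [7/36, 2/9, 11/36, 5/12, 4/9, 1/2, 1/2, 3/4, 1]
j=0: u_0=7/90 ∈ [0, 7/36) → index 0
j=1: u_1=17/90 ∈ [0, 7/36) → index 0
j=2: u_2=3/10 ∈ [2/9, 11/36) → index 2
j=3: u_3=37/90 ∈ [11/36, 5/12) → index 3
j=4: u_4=47/90 ∈ [1/2, 3/4) → index 7
j=5: u_5=19/30 ∈ [1/2, 3/4) → index 7
j=6: u_6=67/90 ∈ [1/2, 3/4) → index 7
j=7: u_7=77/90 ∈ [3/4, 1) → index 8
j=8: u_8=29/30 ∈ [3/4, 1) → index 8

0 0 2 3 7 7 7 8 8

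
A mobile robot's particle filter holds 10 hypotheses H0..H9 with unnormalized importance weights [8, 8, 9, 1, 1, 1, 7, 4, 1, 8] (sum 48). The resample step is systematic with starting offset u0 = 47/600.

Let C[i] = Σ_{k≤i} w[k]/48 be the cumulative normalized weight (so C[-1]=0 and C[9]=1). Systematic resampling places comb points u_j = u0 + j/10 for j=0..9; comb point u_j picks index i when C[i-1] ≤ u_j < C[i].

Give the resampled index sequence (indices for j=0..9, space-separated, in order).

0 1 1 2 2 5 6 7 9 9

C = [1/6, 1/3, 25/48, 13/24, 9/16, 7/12, 35/48, 13/16, 5/6, 1]
j=0: u_0=47/600 ∈ [0, 1/6) → index 0
j=1: u_1=107/600 ∈ [1/6, 1/3) → index 1
j=2: u_2=167/600 ∈ [1/6, 1/3) → index 1
j=3: u_3=227/600 ∈ [1/3, 25/48) → index 2
j=4: u_4=287/600 ∈ [1/3, 25/48) → index 2
j=5: u_5=347/600 ∈ [9/16, 7/12) → index 5
j=6: u_6=407/600 ∈ [7/12, 35/48) → index 6
j=7: u_7=467/600 ∈ [35/48, 13/16) → index 7
j=8: u_8=527/600 ∈ [5/6, 1) → index 9
j=9: u_9=587/600 ∈ [5/6, 1) → index 9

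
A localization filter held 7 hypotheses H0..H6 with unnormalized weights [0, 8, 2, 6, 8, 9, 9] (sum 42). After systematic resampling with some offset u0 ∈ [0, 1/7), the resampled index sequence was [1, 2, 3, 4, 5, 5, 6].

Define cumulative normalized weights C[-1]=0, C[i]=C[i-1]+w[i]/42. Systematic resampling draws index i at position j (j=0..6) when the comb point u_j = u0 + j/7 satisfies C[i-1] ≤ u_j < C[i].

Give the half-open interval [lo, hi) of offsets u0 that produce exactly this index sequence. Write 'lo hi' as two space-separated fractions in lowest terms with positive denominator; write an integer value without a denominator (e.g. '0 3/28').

1/21 1/14

C = [0, 4/21, 5/21, 8/21, 4/7, 11/14, 1]
j=0 picked index 1: u0 ∈ [0, 4/21)
j=1 picked index 2: u0 ∈ [1/21, 2/21)
j=2 picked index 3: u0 ∈ [-1/21, 2/21)
j=3 picked index 4: u0 ∈ [-1/21, 1/7)
j=4 picked index 5: u0 ∈ [0, 3/14)
j=5 picked index 5: u0 ∈ [-1/7, 1/14)
j=6 picked index 6: u0 ∈ [-1/14, 1/7)
intersection: [1/21, 1/14)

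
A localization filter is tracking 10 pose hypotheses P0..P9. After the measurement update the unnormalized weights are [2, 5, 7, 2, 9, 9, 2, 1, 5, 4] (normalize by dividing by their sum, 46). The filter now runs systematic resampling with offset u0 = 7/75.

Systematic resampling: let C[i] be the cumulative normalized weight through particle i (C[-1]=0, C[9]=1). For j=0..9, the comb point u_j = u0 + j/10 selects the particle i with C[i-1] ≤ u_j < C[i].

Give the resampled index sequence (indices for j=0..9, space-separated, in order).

1 2 2 4 4 5 5 7 8 9

C = [1/23, 7/46, 7/23, 8/23, 25/46, 17/23, 18/23, 37/46, 21/23, 1]
j=0: u_0=7/75 ∈ [1/23, 7/46) → index 1
j=1: u_1=29/150 ∈ [7/46, 7/23) → index 2
j=2: u_2=22/75 ∈ [7/46, 7/23) → index 2
j=3: u_3=59/150 ∈ [8/23, 25/46) → index 4
j=4: u_4=37/75 ∈ [8/23, 25/46) → index 4
j=5: u_5=89/150 ∈ [25/46, 17/23) → index 5
j=6: u_6=52/75 ∈ [25/46, 17/23) → index 5
j=7: u_7=119/150 ∈ [18/23, 37/46) → index 7
j=8: u_8=67/75 ∈ [37/46, 21/23) → index 8
j=9: u_9=149/150 ∈ [21/23, 1) → index 9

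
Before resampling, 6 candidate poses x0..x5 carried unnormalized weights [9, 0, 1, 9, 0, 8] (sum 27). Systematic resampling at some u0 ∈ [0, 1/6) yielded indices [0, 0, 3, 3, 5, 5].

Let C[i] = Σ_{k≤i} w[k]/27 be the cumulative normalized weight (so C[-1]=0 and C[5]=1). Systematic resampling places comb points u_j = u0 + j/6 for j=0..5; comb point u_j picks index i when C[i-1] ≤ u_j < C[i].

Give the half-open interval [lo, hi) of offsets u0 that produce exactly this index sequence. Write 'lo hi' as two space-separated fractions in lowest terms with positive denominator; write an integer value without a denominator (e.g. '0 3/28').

1/27 1/6

C = [1/3, 1/3, 10/27, 19/27, 19/27, 1]
j=0 picked index 0: u0 ∈ [0, 1/3)
j=1 picked index 0: u0 ∈ [-1/6, 1/6)
j=2 picked index 3: u0 ∈ [1/27, 10/27)
j=3 picked index 3: u0 ∈ [-7/54, 11/54)
j=4 picked index 5: u0 ∈ [1/27, 1/3)
j=5 picked index 5: u0 ∈ [-7/54, 1/6)
intersection: [1/27, 1/6)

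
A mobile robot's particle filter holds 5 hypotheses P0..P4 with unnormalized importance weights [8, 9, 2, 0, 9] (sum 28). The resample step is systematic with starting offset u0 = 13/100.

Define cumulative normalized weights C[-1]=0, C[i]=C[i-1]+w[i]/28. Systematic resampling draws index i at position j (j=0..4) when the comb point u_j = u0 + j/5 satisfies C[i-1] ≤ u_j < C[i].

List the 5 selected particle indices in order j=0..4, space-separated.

0 1 1 4 4

C = [2/7, 17/28, 19/28, 19/28, 1]
j=0: u_0=13/100 ∈ [0, 2/7) → index 0
j=1: u_1=33/100 ∈ [2/7, 17/28) → index 1
j=2: u_2=53/100 ∈ [2/7, 17/28) → index 1
j=3: u_3=73/100 ∈ [19/28, 1) → index 4
j=4: u_4=93/100 ∈ [19/28, 1) → index 4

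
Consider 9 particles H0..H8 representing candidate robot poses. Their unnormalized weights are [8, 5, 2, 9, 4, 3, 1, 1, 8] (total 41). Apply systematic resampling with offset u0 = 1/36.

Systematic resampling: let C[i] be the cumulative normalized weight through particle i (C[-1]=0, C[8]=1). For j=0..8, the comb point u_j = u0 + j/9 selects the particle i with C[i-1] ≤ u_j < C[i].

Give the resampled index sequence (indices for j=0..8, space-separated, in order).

C = [8/41, 13/41, 15/41, 24/41, 28/41, 31/41, 32/41, 33/41, 1]
j=0: u_0=1/36 ∈ [0, 8/41) → index 0
j=1: u_1=5/36 ∈ [0, 8/41) → index 0
j=2: u_2=1/4 ∈ [8/41, 13/41) → index 1
j=3: u_3=13/36 ∈ [13/41, 15/41) → index 2
j=4: u_4=17/36 ∈ [15/41, 24/41) → index 3
j=5: u_5=7/12 ∈ [15/41, 24/41) → index 3
j=6: u_6=25/36 ∈ [28/41, 31/41) → index 5
j=7: u_7=29/36 ∈ [33/41, 1) → index 8
j=8: u_8=11/12 ∈ [33/41, 1) → index 8

0 0 1 2 3 3 5 8 8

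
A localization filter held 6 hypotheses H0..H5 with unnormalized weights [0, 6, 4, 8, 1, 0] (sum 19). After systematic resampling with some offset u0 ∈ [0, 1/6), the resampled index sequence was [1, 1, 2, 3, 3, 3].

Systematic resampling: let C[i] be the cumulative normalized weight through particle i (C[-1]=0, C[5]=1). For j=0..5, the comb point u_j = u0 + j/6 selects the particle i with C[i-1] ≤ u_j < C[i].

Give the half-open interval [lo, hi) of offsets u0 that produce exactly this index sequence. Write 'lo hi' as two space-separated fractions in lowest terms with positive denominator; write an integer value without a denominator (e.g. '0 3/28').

C = [0, 6/19, 10/19, 18/19, 1, 1]
j=0 picked index 1: u0 ∈ [0, 6/19)
j=1 picked index 1: u0 ∈ [-1/6, 17/114)
j=2 picked index 2: u0 ∈ [-1/57, 11/57)
j=3 picked index 3: u0 ∈ [1/38, 17/38)
j=4 picked index 3: u0 ∈ [-8/57, 16/57)
j=5 picked index 3: u0 ∈ [-35/114, 13/114)
intersection: [1/38, 13/114)

1/38 13/114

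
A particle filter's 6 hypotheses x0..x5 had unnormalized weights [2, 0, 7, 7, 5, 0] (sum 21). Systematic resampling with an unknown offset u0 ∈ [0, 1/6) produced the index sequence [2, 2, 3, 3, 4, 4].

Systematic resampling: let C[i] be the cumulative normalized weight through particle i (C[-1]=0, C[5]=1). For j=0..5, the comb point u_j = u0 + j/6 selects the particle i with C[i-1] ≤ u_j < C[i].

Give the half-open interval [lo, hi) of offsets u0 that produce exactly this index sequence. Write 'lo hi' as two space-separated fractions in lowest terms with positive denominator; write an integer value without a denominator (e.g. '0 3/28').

2/21 1/6

C = [2/21, 2/21, 3/7, 16/21, 1, 1]
j=0 picked index 2: u0 ∈ [2/21, 3/7)
j=1 picked index 2: u0 ∈ [-1/14, 11/42)
j=2 picked index 3: u0 ∈ [2/21, 3/7)
j=3 picked index 3: u0 ∈ [-1/14, 11/42)
j=4 picked index 4: u0 ∈ [2/21, 1/3)
j=5 picked index 4: u0 ∈ [-1/14, 1/6)
intersection: [2/21, 1/6)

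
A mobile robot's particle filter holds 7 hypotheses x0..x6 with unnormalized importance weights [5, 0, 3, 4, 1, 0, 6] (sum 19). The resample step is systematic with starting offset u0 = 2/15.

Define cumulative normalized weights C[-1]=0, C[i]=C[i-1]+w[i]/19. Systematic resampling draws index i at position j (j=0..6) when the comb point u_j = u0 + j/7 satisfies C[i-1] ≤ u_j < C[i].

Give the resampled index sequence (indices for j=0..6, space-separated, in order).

C = [5/19, 5/19, 8/19, 12/19, 13/19, 13/19, 1]
j=0: u_0=2/15 ∈ [0, 5/19) → index 0
j=1: u_1=29/105 ∈ [5/19, 8/19) → index 2
j=2: u_2=44/105 ∈ [5/19, 8/19) → index 2
j=3: u_3=59/105 ∈ [8/19, 12/19) → index 3
j=4: u_4=74/105 ∈ [13/19, 1) → index 6
j=5: u_5=89/105 ∈ [13/19, 1) → index 6
j=6: u_6=104/105 ∈ [13/19, 1) → index 6

0 2 2 3 6 6 6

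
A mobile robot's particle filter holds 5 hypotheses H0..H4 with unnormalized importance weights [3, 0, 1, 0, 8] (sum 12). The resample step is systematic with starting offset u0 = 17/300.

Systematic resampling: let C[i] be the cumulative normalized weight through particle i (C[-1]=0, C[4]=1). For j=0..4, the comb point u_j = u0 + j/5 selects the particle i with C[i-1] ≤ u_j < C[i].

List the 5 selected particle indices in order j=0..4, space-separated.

C = [1/4, 1/4, 1/3, 1/3, 1]
j=0: u_0=17/300 ∈ [0, 1/4) → index 0
j=1: u_1=77/300 ∈ [1/4, 1/3) → index 2
j=2: u_2=137/300 ∈ [1/3, 1) → index 4
j=3: u_3=197/300 ∈ [1/3, 1) → index 4
j=4: u_4=257/300 ∈ [1/3, 1) → index 4

0 2 4 4 4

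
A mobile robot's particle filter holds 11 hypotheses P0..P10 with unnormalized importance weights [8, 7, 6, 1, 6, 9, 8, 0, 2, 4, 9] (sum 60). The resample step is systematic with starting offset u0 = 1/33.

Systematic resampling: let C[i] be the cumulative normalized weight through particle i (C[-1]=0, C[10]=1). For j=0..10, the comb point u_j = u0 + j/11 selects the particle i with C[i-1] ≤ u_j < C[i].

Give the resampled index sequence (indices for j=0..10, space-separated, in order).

C = [2/15, 1/4, 7/20, 11/30, 7/15, 37/60, 3/4, 3/4, 47/60, 17/20, 1]
j=0: u_0=1/33 ∈ [0, 2/15) → index 0
j=1: u_1=4/33 ∈ [0, 2/15) → index 0
j=2: u_2=7/33 ∈ [2/15, 1/4) → index 1
j=3: u_3=10/33 ∈ [1/4, 7/20) → index 2
j=4: u_4=13/33 ∈ [11/30, 7/15) → index 4
j=5: u_5=16/33 ∈ [7/15, 37/60) → index 5
j=6: u_6=19/33 ∈ [7/15, 37/60) → index 5
j=7: u_7=2/3 ∈ [37/60, 3/4) → index 6
j=8: u_8=25/33 ∈ [3/4, 47/60) → index 8
j=9: u_9=28/33 ∈ [47/60, 17/20) → index 9
j=10: u_10=31/33 ∈ [17/20, 1) → index 10

0 0 1 2 4 5 5 6 8 9 10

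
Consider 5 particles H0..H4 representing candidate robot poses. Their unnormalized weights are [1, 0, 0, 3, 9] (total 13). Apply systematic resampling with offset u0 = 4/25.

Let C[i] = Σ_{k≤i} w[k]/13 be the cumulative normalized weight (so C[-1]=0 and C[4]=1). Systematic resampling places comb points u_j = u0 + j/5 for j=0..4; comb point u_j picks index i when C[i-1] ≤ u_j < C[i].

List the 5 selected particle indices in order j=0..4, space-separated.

3 4 4 4 4

C = [1/13, 1/13, 1/13, 4/13, 1]
j=0: u_0=4/25 ∈ [1/13, 4/13) → index 3
j=1: u_1=9/25 ∈ [4/13, 1) → index 4
j=2: u_2=14/25 ∈ [4/13, 1) → index 4
j=3: u_3=19/25 ∈ [4/13, 1) → index 4
j=4: u_4=24/25 ∈ [4/13, 1) → index 4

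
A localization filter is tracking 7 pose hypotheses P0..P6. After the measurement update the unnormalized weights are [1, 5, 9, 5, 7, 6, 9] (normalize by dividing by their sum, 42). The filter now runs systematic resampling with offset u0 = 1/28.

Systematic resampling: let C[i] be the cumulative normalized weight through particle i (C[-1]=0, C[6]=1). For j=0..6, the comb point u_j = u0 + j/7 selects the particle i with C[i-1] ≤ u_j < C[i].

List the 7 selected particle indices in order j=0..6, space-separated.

C = [1/42, 1/7, 5/14, 10/21, 9/14, 11/14, 1]
j=0: u_0=1/28 ∈ [1/42, 1/7) → index 1
j=1: u_1=5/28 ∈ [1/7, 5/14) → index 2
j=2: u_2=9/28 ∈ [1/7, 5/14) → index 2
j=3: u_3=13/28 ∈ [5/14, 10/21) → index 3
j=4: u_4=17/28 ∈ [10/21, 9/14) → index 4
j=5: u_5=3/4 ∈ [9/14, 11/14) → index 5
j=6: u_6=25/28 ∈ [11/14, 1) → index 6

1 2 2 3 4 5 6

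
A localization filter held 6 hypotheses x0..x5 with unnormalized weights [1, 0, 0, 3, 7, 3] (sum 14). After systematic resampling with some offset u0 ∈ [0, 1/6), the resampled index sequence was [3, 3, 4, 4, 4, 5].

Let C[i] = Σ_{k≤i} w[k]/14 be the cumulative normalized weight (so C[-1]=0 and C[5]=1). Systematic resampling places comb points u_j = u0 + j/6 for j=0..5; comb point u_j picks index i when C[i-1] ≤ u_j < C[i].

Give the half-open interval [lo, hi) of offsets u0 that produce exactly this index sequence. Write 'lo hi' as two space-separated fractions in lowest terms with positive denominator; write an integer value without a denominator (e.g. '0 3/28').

1/14 5/42

C = [1/14, 1/14, 1/14, 2/7, 11/14, 1]
j=0 picked index 3: u0 ∈ [1/14, 2/7)
j=1 picked index 3: u0 ∈ [-2/21, 5/42)
j=2 picked index 4: u0 ∈ [-1/21, 19/42)
j=3 picked index 4: u0 ∈ [-3/14, 2/7)
j=4 picked index 4: u0 ∈ [-8/21, 5/42)
j=5 picked index 5: u0 ∈ [-1/21, 1/6)
intersection: [1/14, 5/42)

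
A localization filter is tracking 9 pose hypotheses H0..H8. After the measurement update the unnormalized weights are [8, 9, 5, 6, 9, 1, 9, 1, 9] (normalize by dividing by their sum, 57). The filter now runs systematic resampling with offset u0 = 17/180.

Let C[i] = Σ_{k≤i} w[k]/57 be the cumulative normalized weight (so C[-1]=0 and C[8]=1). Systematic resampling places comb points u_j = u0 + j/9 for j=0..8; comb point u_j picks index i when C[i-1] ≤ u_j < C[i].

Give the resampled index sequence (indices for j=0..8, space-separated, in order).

0 1 2 3 4 5 6 8 8

C = [8/57, 17/57, 22/57, 28/57, 37/57, 2/3, 47/57, 16/19, 1]
j=0: u_0=17/180 ∈ [0, 8/57) → index 0
j=1: u_1=37/180 ∈ [8/57, 17/57) → index 1
j=2: u_2=19/60 ∈ [17/57, 22/57) → index 2
j=3: u_3=77/180 ∈ [22/57, 28/57) → index 3
j=4: u_4=97/180 ∈ [28/57, 37/57) → index 4
j=5: u_5=13/20 ∈ [37/57, 2/3) → index 5
j=6: u_6=137/180 ∈ [2/3, 47/57) → index 6
j=7: u_7=157/180 ∈ [16/19, 1) → index 8
j=8: u_8=59/60 ∈ [16/19, 1) → index 8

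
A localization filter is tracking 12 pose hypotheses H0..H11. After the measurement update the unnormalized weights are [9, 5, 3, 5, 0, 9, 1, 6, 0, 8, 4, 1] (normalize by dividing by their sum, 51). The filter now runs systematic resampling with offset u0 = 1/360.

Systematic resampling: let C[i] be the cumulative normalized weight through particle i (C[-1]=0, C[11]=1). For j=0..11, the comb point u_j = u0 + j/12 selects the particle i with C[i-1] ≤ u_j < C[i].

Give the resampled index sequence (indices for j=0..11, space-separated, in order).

0 0 0 1 3 3 5 5 7 9 9 10

C = [3/17, 14/51, 1/3, 22/51, 22/51, 31/51, 32/51, 38/51, 38/51, 46/51, 50/51, 1]
j=0: u_0=1/360 ∈ [0, 3/17) → index 0
j=1: u_1=31/360 ∈ [0, 3/17) → index 0
j=2: u_2=61/360 ∈ [0, 3/17) → index 0
j=3: u_3=91/360 ∈ [3/17, 14/51) → index 1
j=4: u_4=121/360 ∈ [1/3, 22/51) → index 3
j=5: u_5=151/360 ∈ [1/3, 22/51) → index 3
j=6: u_6=181/360 ∈ [22/51, 31/51) → index 5
j=7: u_7=211/360 ∈ [22/51, 31/51) → index 5
j=8: u_8=241/360 ∈ [32/51, 38/51) → index 7
j=9: u_9=271/360 ∈ [38/51, 46/51) → index 9
j=10: u_10=301/360 ∈ [38/51, 46/51) → index 9
j=11: u_11=331/360 ∈ [46/51, 50/51) → index 10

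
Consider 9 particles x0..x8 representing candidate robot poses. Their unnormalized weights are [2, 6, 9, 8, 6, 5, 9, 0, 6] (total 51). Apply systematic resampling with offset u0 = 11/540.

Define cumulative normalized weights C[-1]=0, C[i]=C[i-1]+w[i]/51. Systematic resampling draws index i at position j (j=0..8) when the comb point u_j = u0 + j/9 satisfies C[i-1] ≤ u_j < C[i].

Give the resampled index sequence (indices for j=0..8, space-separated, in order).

0 1 2 3 3 4 5 6 8

C = [2/51, 8/51, 1/3, 25/51, 31/51, 12/17, 15/17, 15/17, 1]
j=0: u_0=11/540 ∈ [0, 2/51) → index 0
j=1: u_1=71/540 ∈ [2/51, 8/51) → index 1
j=2: u_2=131/540 ∈ [8/51, 1/3) → index 2
j=3: u_3=191/540 ∈ [1/3, 25/51) → index 3
j=4: u_4=251/540 ∈ [1/3, 25/51) → index 3
j=5: u_5=311/540 ∈ [25/51, 31/51) → index 4
j=6: u_6=371/540 ∈ [31/51, 12/17) → index 5
j=7: u_7=431/540 ∈ [12/17, 15/17) → index 6
j=8: u_8=491/540 ∈ [15/17, 1) → index 8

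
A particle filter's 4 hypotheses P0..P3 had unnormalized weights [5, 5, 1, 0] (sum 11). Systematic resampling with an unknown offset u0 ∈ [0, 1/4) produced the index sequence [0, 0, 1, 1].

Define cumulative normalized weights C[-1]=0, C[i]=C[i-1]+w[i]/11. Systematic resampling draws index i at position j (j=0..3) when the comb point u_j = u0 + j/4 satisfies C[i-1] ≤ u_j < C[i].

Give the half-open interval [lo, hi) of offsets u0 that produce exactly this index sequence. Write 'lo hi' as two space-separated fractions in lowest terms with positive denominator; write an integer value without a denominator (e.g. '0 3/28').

0 7/44

C = [5/11, 10/11, 1, 1]
j=0 picked index 0: u0 ∈ [0, 5/11)
j=1 picked index 0: u0 ∈ [-1/4, 9/44)
j=2 picked index 1: u0 ∈ [-1/22, 9/22)
j=3 picked index 1: u0 ∈ [-13/44, 7/44)
intersection: [0, 7/44)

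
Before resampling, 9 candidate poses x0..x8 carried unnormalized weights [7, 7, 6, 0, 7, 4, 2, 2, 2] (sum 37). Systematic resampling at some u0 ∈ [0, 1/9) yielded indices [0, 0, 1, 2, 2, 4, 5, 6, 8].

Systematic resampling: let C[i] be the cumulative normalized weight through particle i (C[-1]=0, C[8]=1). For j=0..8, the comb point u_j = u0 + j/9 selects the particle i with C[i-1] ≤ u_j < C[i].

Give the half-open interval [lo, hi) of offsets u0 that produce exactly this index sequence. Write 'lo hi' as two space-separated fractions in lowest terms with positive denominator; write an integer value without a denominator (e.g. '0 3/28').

7/111 26/333

C = [7/37, 14/37, 20/37, 20/37, 27/37, 31/37, 33/37, 35/37, 1]
j=0 picked index 0: u0 ∈ [0, 7/37)
j=1 picked index 0: u0 ∈ [-1/9, 26/333)
j=2 picked index 1: u0 ∈ [-11/333, 52/333)
j=3 picked index 2: u0 ∈ [5/111, 23/111)
j=4 picked index 2: u0 ∈ [-22/333, 32/333)
j=5 picked index 4: u0 ∈ [-5/333, 58/333)
j=6 picked index 5: u0 ∈ [7/111, 19/111)
j=7 picked index 6: u0 ∈ [20/333, 38/333)
j=8 picked index 8: u0 ∈ [19/333, 1/9)
intersection: [7/111, 26/333)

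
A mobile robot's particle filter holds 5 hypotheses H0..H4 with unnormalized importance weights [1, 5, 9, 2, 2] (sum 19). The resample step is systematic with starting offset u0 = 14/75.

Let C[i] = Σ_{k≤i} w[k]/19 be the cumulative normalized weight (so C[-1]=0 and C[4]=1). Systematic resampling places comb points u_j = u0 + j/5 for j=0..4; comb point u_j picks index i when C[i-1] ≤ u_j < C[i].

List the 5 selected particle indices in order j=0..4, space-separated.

C = [1/19, 6/19, 15/19, 17/19, 1]
j=0: u_0=14/75 ∈ [1/19, 6/19) → index 1
j=1: u_1=29/75 ∈ [6/19, 15/19) → index 2
j=2: u_2=44/75 ∈ [6/19, 15/19) → index 2
j=3: u_3=59/75 ∈ [6/19, 15/19) → index 2
j=4: u_4=74/75 ∈ [17/19, 1) → index 4

1 2 2 2 4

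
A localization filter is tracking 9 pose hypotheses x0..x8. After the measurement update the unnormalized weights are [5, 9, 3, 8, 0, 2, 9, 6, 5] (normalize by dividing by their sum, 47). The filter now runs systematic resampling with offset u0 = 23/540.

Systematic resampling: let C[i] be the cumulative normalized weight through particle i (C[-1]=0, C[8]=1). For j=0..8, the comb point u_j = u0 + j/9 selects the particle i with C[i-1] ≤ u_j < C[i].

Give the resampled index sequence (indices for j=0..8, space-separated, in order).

0 1 1 3 3 6 6 7 8

C = [5/47, 14/47, 17/47, 25/47, 25/47, 27/47, 36/47, 42/47, 1]
j=0: u_0=23/540 ∈ [0, 5/47) → index 0
j=1: u_1=83/540 ∈ [5/47, 14/47) → index 1
j=2: u_2=143/540 ∈ [5/47, 14/47) → index 1
j=3: u_3=203/540 ∈ [17/47, 25/47) → index 3
j=4: u_4=263/540 ∈ [17/47, 25/47) → index 3
j=5: u_5=323/540 ∈ [27/47, 36/47) → index 6
j=6: u_6=383/540 ∈ [27/47, 36/47) → index 6
j=7: u_7=443/540 ∈ [36/47, 42/47) → index 7
j=8: u_8=503/540 ∈ [42/47, 1) → index 8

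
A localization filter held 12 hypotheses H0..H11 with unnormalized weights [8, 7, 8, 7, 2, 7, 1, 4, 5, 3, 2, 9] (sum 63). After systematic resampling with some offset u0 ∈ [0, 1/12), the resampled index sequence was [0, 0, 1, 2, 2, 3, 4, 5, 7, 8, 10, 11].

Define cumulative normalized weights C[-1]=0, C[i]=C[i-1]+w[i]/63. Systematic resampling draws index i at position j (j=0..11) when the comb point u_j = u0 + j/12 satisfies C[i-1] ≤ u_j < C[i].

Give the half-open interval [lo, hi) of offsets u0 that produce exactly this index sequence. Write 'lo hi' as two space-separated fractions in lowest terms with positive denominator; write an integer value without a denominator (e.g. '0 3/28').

0 1/126

C = [8/63, 5/21, 23/63, 10/21, 32/63, 13/21, 40/63, 44/63, 7/9, 52/63, 6/7, 1]
j=0 picked index 0: u0 ∈ [0, 8/63)
j=1 picked index 0: u0 ∈ [-1/12, 11/252)
j=2 picked index 1: u0 ∈ [-5/126, 1/14)
j=3 picked index 2: u0 ∈ [-1/84, 29/252)
j=4 picked index 2: u0 ∈ [-2/21, 2/63)
j=5 picked index 3: u0 ∈ [-13/252, 5/84)
j=6 picked index 4: u0 ∈ [-1/42, 1/126)
j=7 picked index 5: u0 ∈ [-19/252, 1/28)
j=8 picked index 7: u0 ∈ [-2/63, 2/63)
j=9 picked index 8: u0 ∈ [-13/252, 1/36)
j=10 picked index 10: u0 ∈ [-1/126, 1/42)
j=11 picked index 11: u0 ∈ [-5/84, 1/12)
intersection: [0, 1/126)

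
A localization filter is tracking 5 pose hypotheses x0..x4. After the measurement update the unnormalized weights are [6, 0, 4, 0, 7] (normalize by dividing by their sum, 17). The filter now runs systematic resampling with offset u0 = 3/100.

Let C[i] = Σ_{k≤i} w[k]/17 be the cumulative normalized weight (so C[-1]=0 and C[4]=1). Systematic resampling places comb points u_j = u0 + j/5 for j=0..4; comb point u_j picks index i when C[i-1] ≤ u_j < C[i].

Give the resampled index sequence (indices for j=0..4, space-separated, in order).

C = [6/17, 6/17, 10/17, 10/17, 1]
j=0: u_0=3/100 ∈ [0, 6/17) → index 0
j=1: u_1=23/100 ∈ [0, 6/17) → index 0
j=2: u_2=43/100 ∈ [6/17, 10/17) → index 2
j=3: u_3=63/100 ∈ [10/17, 1) → index 4
j=4: u_4=83/100 ∈ [10/17, 1) → index 4

0 0 2 4 4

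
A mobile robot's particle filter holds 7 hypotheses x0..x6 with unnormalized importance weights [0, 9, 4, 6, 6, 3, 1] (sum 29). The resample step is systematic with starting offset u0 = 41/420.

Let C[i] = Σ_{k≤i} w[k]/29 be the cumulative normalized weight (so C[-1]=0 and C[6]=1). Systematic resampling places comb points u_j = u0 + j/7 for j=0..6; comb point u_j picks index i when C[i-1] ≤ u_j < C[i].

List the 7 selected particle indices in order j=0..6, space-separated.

C = [0, 9/29, 13/29, 19/29, 25/29, 28/29, 1]
j=0: u_0=41/420 ∈ [0, 9/29) → index 1
j=1: u_1=101/420 ∈ [0, 9/29) → index 1
j=2: u_2=23/60 ∈ [9/29, 13/29) → index 2
j=3: u_3=221/420 ∈ [13/29, 19/29) → index 3
j=4: u_4=281/420 ∈ [19/29, 25/29) → index 4
j=5: u_5=341/420 ∈ [19/29, 25/29) → index 4
j=6: u_6=401/420 ∈ [25/29, 28/29) → index 5

1 1 2 3 4 4 5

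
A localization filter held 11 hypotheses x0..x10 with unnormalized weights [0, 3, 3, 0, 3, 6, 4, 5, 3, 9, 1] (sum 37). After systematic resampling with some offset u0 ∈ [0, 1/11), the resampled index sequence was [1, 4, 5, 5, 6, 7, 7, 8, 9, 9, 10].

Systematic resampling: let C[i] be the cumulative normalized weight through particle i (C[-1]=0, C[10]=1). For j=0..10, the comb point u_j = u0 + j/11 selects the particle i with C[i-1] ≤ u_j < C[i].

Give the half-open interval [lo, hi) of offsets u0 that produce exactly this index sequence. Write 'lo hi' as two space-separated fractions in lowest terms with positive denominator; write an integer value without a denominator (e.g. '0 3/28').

C = [0, 3/37, 6/37, 6/37, 9/37, 15/37, 19/37, 24/37, 27/37, 36/37, 1]
j=0 picked index 1: u0 ∈ [0, 3/37)
j=1 picked index 4: u0 ∈ [29/407, 62/407)
j=2 picked index 5: u0 ∈ [25/407, 91/407)
j=3 picked index 5: u0 ∈ [-12/407, 54/407)
j=4 picked index 6: u0 ∈ [17/407, 61/407)
j=5 picked index 7: u0 ∈ [24/407, 79/407)
j=6 picked index 7: u0 ∈ [-13/407, 42/407)
j=7 picked index 8: u0 ∈ [5/407, 38/407)
j=8 picked index 9: u0 ∈ [1/407, 100/407)
j=9 picked index 9: u0 ∈ [-36/407, 63/407)
j=10 picked index 10: u0 ∈ [26/407, 1/11)
intersection: [29/407, 3/37)

29/407 3/37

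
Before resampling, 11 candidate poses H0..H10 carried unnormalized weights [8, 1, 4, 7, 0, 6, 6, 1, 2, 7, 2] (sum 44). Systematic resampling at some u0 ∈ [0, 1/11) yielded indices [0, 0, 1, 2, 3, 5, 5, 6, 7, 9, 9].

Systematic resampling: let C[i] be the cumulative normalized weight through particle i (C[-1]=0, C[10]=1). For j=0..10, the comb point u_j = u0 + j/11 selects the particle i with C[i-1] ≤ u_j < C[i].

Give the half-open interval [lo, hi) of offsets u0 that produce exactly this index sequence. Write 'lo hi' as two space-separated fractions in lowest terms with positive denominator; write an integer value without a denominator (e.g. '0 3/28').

0 1/44

C = [2/11, 9/44, 13/44, 5/11, 5/11, 13/22, 8/11, 3/4, 35/44, 21/22, 1]
j=0 picked index 0: u0 ∈ [0, 2/11)
j=1 picked index 0: u0 ∈ [-1/11, 1/11)
j=2 picked index 1: u0 ∈ [0, 1/44)
j=3 picked index 2: u0 ∈ [-3/44, 1/44)
j=4 picked index 3: u0 ∈ [-3/44, 1/11)
j=5 picked index 5: u0 ∈ [0, 3/22)
j=6 picked index 5: u0 ∈ [-1/11, 1/22)
j=7 picked index 6: u0 ∈ [-1/22, 1/11)
j=8 picked index 7: u0 ∈ [0, 1/44)
j=9 picked index 9: u0 ∈ [-1/44, 3/22)
j=10 picked index 9: u0 ∈ [-5/44, 1/22)
intersection: [0, 1/44)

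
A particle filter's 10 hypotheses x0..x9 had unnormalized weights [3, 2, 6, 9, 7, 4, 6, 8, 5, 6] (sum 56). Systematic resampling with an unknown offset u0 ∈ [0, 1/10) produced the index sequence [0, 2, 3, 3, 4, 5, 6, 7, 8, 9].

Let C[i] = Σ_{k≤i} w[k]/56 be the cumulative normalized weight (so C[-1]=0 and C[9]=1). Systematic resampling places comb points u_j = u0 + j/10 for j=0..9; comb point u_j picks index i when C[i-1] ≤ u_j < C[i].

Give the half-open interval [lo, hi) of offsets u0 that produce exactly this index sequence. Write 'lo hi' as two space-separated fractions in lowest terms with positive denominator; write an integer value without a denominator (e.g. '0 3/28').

1/280 3/56

C = [3/56, 5/56, 11/56, 5/14, 27/56, 31/56, 37/56, 45/56, 25/28, 1]
j=0 picked index 0: u0 ∈ [0, 3/56)
j=1 picked index 2: u0 ∈ [-3/280, 27/280)
j=2 picked index 3: u0 ∈ [-1/280, 11/70)
j=3 picked index 3: u0 ∈ [-29/280, 2/35)
j=4 picked index 4: u0 ∈ [-3/70, 23/280)
j=5 picked index 5: u0 ∈ [-1/56, 3/56)
j=6 picked index 6: u0 ∈ [-13/280, 17/280)
j=7 picked index 7: u0 ∈ [-11/280, 29/280)
j=8 picked index 8: u0 ∈ [1/280, 13/140)
j=9 picked index 9: u0 ∈ [-1/140, 1/10)
intersection: [1/280, 3/56)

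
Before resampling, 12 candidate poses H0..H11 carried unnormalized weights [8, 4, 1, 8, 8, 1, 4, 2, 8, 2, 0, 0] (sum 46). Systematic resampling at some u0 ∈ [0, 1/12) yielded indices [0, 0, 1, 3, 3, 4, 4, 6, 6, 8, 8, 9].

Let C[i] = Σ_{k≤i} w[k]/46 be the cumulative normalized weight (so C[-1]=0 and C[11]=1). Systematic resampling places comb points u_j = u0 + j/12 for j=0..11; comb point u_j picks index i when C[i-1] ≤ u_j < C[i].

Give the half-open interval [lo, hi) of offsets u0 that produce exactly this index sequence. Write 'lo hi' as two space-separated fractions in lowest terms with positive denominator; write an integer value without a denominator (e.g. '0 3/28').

19/276 5/69

C = [4/23, 6/23, 13/46, 21/46, 29/46, 15/23, 17/23, 18/23, 22/23, 1, 1, 1]
j=0 picked index 0: u0 ∈ [0, 4/23)
j=1 picked index 0: u0 ∈ [-1/12, 25/276)
j=2 picked index 1: u0 ∈ [1/138, 13/138)
j=3 picked index 3: u0 ∈ [3/92, 19/92)
j=4 picked index 3: u0 ∈ [-7/138, 17/138)
j=5 picked index 4: u0 ∈ [11/276, 59/276)
j=6 picked index 4: u0 ∈ [-1/23, 3/23)
j=7 picked index 6: u0 ∈ [19/276, 43/276)
j=8 picked index 6: u0 ∈ [-1/69, 5/69)
j=9 picked index 8: u0 ∈ [3/92, 19/92)
j=10 picked index 8: u0 ∈ [-7/138, 17/138)
j=11 picked index 9: u0 ∈ [11/276, 1/12)
intersection: [19/276, 5/69)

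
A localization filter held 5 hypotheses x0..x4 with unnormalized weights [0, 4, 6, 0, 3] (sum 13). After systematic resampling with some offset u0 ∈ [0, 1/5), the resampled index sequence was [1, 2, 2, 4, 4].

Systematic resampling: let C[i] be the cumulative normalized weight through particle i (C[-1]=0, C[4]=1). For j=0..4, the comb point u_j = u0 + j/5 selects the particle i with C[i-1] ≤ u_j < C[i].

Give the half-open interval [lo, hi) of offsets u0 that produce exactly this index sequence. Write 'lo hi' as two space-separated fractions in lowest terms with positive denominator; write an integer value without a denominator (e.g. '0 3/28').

11/65 1/5

C = [0, 4/13, 10/13, 10/13, 1]
j=0 picked index 1: u0 ∈ [0, 4/13)
j=1 picked index 2: u0 ∈ [7/65, 37/65)
j=2 picked index 2: u0 ∈ [-6/65, 24/65)
j=3 picked index 4: u0 ∈ [11/65, 2/5)
j=4 picked index 4: u0 ∈ [-2/65, 1/5)
intersection: [11/65, 1/5)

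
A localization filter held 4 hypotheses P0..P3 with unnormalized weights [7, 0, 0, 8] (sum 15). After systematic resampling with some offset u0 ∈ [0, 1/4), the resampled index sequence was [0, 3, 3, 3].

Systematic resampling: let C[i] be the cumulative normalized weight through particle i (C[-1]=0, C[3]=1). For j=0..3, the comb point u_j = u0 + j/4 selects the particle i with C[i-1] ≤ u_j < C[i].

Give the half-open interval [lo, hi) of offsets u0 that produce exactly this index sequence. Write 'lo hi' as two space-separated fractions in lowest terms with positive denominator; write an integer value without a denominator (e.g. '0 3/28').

C = [7/15, 7/15, 7/15, 1]
j=0 picked index 0: u0 ∈ [0, 7/15)
j=1 picked index 3: u0 ∈ [13/60, 3/4)
j=2 picked index 3: u0 ∈ [-1/30, 1/2)
j=3 picked index 3: u0 ∈ [-17/60, 1/4)
intersection: [13/60, 1/4)

13/60 1/4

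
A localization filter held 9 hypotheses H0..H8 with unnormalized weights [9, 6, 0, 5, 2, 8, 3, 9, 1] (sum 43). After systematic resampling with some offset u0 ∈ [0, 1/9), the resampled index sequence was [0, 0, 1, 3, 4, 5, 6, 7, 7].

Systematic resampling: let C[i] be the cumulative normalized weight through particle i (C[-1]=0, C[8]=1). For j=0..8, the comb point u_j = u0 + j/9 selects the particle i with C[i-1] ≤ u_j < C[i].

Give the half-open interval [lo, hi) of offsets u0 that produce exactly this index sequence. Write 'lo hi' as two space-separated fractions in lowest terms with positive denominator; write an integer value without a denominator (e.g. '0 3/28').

4/129 26/387

C = [9/43, 15/43, 15/43, 20/43, 22/43, 30/43, 33/43, 42/43, 1]
j=0 picked index 0: u0 ∈ [0, 9/43)
j=1 picked index 0: u0 ∈ [-1/9, 38/387)
j=2 picked index 1: u0 ∈ [-5/387, 49/387)
j=3 picked index 3: u0 ∈ [2/129, 17/129)
j=4 picked index 4: u0 ∈ [8/387, 26/387)
j=5 picked index 5: u0 ∈ [-17/387, 55/387)
j=6 picked index 6: u0 ∈ [4/129, 13/129)
j=7 picked index 7: u0 ∈ [-4/387, 77/387)
j=8 picked index 7: u0 ∈ [-47/387, 34/387)
intersection: [4/129, 26/387)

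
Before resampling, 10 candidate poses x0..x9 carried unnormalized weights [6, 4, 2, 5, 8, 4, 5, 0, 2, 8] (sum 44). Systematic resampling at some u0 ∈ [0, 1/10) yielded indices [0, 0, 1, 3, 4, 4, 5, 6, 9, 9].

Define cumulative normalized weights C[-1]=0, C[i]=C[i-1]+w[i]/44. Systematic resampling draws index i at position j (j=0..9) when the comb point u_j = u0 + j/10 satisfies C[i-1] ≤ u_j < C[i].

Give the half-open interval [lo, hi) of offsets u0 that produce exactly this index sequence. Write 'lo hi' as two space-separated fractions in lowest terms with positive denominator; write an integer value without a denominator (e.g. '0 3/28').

C = [3/22, 5/22, 3/11, 17/44, 25/44, 29/44, 17/22, 17/22, 9/11, 1]
j=0 picked index 0: u0 ∈ [0, 3/22)
j=1 picked index 0: u0 ∈ [-1/10, 2/55)
j=2 picked index 1: u0 ∈ [-7/110, 3/110)
j=3 picked index 3: u0 ∈ [-3/110, 19/220)
j=4 picked index 4: u0 ∈ [-3/220, 37/220)
j=5 picked index 4: u0 ∈ [-5/44, 3/44)
j=6 picked index 5: u0 ∈ [-7/220, 13/220)
j=7 picked index 6: u0 ∈ [-9/220, 4/55)
j=8 picked index 9: u0 ∈ [1/55, 1/5)
j=9 picked index 9: u0 ∈ [-9/110, 1/10)
intersection: [1/55, 3/110)

1/55 3/110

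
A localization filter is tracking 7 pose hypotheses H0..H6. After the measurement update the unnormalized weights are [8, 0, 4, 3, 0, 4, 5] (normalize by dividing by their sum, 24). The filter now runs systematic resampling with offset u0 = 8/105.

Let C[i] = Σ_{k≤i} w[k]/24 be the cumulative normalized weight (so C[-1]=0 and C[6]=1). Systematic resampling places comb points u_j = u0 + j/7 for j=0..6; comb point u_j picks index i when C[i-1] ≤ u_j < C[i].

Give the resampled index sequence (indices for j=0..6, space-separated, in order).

0 0 2 3 5 5 6

C = [1/3, 1/3, 1/2, 5/8, 5/8, 19/24, 1]
j=0: u_0=8/105 ∈ [0, 1/3) → index 0
j=1: u_1=23/105 ∈ [0, 1/3) → index 0
j=2: u_2=38/105 ∈ [1/3, 1/2) → index 2
j=3: u_3=53/105 ∈ [1/2, 5/8) → index 3
j=4: u_4=68/105 ∈ [5/8, 19/24) → index 5
j=5: u_5=83/105 ∈ [5/8, 19/24) → index 5
j=6: u_6=14/15 ∈ [19/24, 1) → index 6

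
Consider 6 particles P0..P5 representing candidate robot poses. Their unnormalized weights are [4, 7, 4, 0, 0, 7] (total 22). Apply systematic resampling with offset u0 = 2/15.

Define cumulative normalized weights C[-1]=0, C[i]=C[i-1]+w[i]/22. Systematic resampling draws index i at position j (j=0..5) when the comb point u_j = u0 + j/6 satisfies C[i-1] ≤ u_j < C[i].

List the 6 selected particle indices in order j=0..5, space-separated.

C = [2/11, 1/2, 15/22, 15/22, 15/22, 1]
j=0: u_0=2/15 ∈ [0, 2/11) → index 0
j=1: u_1=3/10 ∈ [2/11, 1/2) → index 1
j=2: u_2=7/15 ∈ [2/11, 1/2) → index 1
j=3: u_3=19/30 ∈ [1/2, 15/22) → index 2
j=4: u_4=4/5 ∈ [15/22, 1) → index 5
j=5: u_5=29/30 ∈ [15/22, 1) → index 5

0 1 1 2 5 5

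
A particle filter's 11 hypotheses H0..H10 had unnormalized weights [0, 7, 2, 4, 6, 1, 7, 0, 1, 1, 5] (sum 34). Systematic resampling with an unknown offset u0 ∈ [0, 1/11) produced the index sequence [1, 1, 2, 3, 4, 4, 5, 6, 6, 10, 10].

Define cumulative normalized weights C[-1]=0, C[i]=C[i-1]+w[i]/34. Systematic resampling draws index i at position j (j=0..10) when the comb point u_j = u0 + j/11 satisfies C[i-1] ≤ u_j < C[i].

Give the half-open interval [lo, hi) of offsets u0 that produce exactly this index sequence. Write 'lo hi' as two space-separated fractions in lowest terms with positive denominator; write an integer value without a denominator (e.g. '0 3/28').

13/374 8/187

C = [0, 7/34, 9/34, 13/34, 19/34, 10/17, 27/34, 27/34, 14/17, 29/34, 1]
j=0 picked index 1: u0 ∈ [0, 7/34)
j=1 picked index 1: u0 ∈ [-1/11, 43/374)
j=2 picked index 2: u0 ∈ [9/374, 31/374)
j=3 picked index 3: u0 ∈ [-3/374, 41/374)
j=4 picked index 4: u0 ∈ [7/374, 73/374)
j=5 picked index 4: u0 ∈ [-27/374, 39/374)
j=6 picked index 5: u0 ∈ [5/374, 8/187)
j=7 picked index 6: u0 ∈ [-9/187, 59/374)
j=8 picked index 6: u0 ∈ [-26/187, 25/374)
j=9 picked index 10: u0 ∈ [13/374, 2/11)
j=10 picked index 10: u0 ∈ [-21/374, 1/11)
intersection: [13/374, 8/187)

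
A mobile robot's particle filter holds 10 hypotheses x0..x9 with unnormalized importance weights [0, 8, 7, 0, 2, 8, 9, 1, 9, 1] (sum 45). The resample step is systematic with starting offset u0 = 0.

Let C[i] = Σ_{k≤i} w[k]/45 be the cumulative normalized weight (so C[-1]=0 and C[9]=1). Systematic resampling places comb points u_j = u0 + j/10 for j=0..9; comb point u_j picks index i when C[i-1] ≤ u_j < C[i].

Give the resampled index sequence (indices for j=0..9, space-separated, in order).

C = [0, 8/45, 1/3, 1/3, 17/45, 5/9, 34/45, 7/9, 44/45, 1]
j=0: u_0=0 ∈ [0, 8/45) → index 1
j=1: u_1=1/10 ∈ [0, 8/45) → index 1
j=2: u_2=1/5 ∈ [8/45, 1/3) → index 2
j=3: u_3=3/10 ∈ [8/45, 1/3) → index 2
j=4: u_4=2/5 ∈ [17/45, 5/9) → index 5
j=5: u_5=1/2 ∈ [17/45, 5/9) → index 5
j=6: u_6=3/5 ∈ [5/9, 34/45) → index 6
j=7: u_7=7/10 ∈ [5/9, 34/45) → index 6
j=8: u_8=4/5 ∈ [7/9, 44/45) → index 8
j=9: u_9=9/10 ∈ [7/9, 44/45) → index 8

1 1 2 2 5 5 6 6 8 8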